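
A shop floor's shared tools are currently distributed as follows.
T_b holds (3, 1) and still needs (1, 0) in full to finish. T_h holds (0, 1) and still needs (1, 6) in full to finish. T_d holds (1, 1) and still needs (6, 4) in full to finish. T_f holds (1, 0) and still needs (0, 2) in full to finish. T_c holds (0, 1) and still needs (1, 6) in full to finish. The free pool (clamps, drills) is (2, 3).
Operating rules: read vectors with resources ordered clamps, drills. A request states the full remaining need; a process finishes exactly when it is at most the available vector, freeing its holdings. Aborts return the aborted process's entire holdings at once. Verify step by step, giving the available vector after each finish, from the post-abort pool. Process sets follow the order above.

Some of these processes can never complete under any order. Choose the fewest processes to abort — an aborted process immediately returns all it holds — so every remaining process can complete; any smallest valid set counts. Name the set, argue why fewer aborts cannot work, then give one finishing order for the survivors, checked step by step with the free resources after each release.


Minimum abort set: T_c.
Key observation: T_h had no path to completion before; after the abort of T_c ((0, 1) returned), step 4 is where it fits.
Minimality: the empty abort set fails — the state is deadlocked as it stands.
The survivors complete as T_b, T_f, T_d, T_h. Walking it through (starting from the post-abort pool):
  pool = (2, 4)
  T_b needs (1, 0) <= (2, 4) -> finishes; pool += (3, 1) = (5, 5)
  T_f needs (0, 2) <= (5, 5) -> finishes; pool += (1, 0) = (6, 5)
  T_d needs (6, 4) <= (6, 5) -> finishes; pool += (1, 1) = (7, 6)
  T_h needs (1, 6) <= (7, 6) -> finishes; pool += (0, 1) = (7, 7)


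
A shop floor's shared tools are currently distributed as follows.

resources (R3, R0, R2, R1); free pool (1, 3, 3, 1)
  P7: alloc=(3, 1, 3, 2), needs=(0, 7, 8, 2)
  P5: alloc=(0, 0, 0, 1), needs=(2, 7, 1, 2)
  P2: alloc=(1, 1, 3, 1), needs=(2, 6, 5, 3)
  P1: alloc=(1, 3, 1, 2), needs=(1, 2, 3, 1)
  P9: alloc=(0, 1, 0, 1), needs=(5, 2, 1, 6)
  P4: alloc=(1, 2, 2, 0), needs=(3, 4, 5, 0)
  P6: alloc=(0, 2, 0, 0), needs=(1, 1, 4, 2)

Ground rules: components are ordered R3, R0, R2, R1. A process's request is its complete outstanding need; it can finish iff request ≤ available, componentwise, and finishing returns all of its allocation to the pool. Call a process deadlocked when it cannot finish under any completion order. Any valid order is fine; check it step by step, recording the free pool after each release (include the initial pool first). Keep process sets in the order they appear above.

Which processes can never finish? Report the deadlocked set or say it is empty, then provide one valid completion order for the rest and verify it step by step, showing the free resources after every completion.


Deadlocked set: P7, P2, P9 and P4.
Key observation: after P1, P6, P5 the pool peaks at (2, 8, 4, 4), and each blocked process is short somewhere: P7 on R2; P2 on R2; P9 on R3, R1; P4 on R3, R2.
A valid finishing order for the others: P1, P6, P5. Walking it through:
  pool = (1, 3, 3, 1)
  P1 needs (1, 2, 3, 1) <= (1, 3, 3, 1) -> finishes; pool += (1, 3, 1, 2) = (2, 6, 4, 3)
  P6 needs (1, 1, 4, 2) <= (2, 6, 4, 3) -> finishes; pool += (0, 2, 0, 0) = (2, 8, 4, 3)
  P5 needs (2, 7, 1, 2) <= (2, 8, 4, 3) -> finishes; pool += (0, 0, 0, 1) = (2, 8, 4, 4)
None of the blocked processes ever fits:
  P7 still needs (0, 7, 8, 2) but only (2, 8, 4, 4) is free — short on R2
  P2 still needs (2, 6, 5, 3) but only (2, 8, 4, 4) is free — short on R2
  P9 still needs (5, 2, 1, 6) but only (2, 8, 4, 4) is free — short on R3 and R1
  P4 still needs (3, 4, 5, 0) but only (2, 8, 4, 4) is free — short on R3 and R2


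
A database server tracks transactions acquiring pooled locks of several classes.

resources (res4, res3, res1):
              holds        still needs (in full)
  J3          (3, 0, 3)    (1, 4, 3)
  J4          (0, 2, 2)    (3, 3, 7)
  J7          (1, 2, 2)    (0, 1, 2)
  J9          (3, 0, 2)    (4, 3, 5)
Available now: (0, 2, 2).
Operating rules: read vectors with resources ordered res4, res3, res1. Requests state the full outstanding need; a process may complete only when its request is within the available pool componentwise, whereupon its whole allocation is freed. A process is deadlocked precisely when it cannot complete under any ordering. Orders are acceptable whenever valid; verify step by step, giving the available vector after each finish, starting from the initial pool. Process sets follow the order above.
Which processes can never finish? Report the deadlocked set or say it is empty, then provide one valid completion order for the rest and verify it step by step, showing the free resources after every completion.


Nothing here is deadlocked.
Key observation: there is always a runnable process — J7 first — so the state unwinds completely.
The rest can finish in the order J7, J3, J4, J9. Step-by-step check:
  pool = (0, 2, 2)
  J7: need (0, 1, 2) fits (0, 2, 2); releases (1, 2, 2), pool now (1, 4, 4)
  J3: need (1, 4, 3) fits (1, 4, 4); releases (3, 0, 3), pool now (4, 4, 7)
  J4: need (3, 3, 7) fits (4, 4, 7); releases (0, 2, 2), pool now (4, 6, 9)
  J9: need (4, 3, 5) fits (4, 6, 9); releases (3, 0, 2), pool now (7, 6, 11)


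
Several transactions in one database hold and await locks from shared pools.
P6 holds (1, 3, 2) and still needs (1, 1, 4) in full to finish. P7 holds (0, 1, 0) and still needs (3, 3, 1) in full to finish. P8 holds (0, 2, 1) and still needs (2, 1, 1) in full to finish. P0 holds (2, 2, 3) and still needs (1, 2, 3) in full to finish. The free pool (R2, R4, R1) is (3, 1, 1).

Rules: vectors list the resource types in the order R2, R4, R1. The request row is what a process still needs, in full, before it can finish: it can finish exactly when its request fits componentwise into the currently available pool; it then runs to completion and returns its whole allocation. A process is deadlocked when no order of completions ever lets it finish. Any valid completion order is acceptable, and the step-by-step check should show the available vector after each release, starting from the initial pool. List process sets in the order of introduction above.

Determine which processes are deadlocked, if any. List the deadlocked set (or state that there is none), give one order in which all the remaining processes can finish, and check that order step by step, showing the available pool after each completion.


Deadlocked: P6 and P0.
Key observation: the pool after P8, P7 is (3, 4, 2); every surviving request exceeds it in R1, so progress ends there.
The rest can finish in the order P8, P7. Walking it through:
  pool = (3, 1, 1)
  P8 needs (2, 1, 1) <= (3, 1, 1) -> finishes; pool += (0, 2, 1) = (3, 3, 2)
  P7 needs (3, 3, 1) <= (3, 3, 2) -> finishes; pool += (0, 1, 0) = (3, 4, 2)
The blocked processes can never fit:
  P6 cannot run: need (1, 1, 4) vs free (3, 4, 2) (insufficient R1)
  P0 cannot run: need (1, 2, 3) vs free (3, 4, 2) (insufficient R1)


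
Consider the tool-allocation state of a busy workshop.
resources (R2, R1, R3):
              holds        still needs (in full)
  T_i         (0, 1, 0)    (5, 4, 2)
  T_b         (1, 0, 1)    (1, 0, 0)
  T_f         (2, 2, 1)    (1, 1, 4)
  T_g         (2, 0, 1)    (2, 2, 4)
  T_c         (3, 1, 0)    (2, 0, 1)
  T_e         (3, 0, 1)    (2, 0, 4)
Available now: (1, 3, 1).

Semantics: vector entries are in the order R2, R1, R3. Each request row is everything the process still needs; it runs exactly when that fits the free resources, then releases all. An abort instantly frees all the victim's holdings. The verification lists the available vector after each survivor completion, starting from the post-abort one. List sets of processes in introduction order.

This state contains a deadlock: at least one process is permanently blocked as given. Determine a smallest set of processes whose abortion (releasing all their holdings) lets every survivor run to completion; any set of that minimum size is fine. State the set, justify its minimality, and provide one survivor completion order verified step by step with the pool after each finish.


Abort T_f and T_e.
Key observation: T_g was stuck for good until T_f and T_e gave back (5, 2, 2); in the order shown it finishes at step 2.
Minimality, checking each single-abort alternative: T_i alone leaves T_f blocked (short on R3); T_b alone leaves T_f blocked (short on R3); T_f alone leaves T_g blocked (short on R3); T_g alone leaves T_f blocked (short on R3); T_c alone leaves T_f blocked (short on R3); T_e alone leaves T_f blocked (short on R3).
The survivors complete as T_b, T_g, T_c, T_i. Walking it through (starting from the post-abort pool):
  pool = (6, 5, 3)
  T_b: need (1, 0, 0) fits (6, 5, 3); releases (1, 0, 1), pool now (7, 5, 4)
  T_g: need (2, 2, 4) fits (7, 5, 4); releases (2, 0, 1), pool now (9, 5, 5)
  T_c: need (2, 0, 1) fits (9, 5, 5); releases (3, 1, 0), pool now (12, 6, 5)
  T_i: need (5, 4, 2) fits (12, 6, 5); releases (0, 1, 0), pool now (12, 7, 5)


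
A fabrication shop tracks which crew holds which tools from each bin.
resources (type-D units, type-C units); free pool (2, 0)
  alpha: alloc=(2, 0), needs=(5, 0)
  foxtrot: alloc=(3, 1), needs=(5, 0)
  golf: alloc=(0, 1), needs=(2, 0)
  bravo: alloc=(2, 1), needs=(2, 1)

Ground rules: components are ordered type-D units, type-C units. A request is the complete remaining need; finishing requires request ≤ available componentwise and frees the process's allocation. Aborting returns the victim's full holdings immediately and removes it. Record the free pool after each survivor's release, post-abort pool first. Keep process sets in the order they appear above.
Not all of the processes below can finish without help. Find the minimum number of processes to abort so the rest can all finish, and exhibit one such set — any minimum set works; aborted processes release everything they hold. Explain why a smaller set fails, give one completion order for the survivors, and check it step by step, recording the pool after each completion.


Minimum abort set: foxtrot.
Key observation: alpha had no path to completion before; after the abort of foxtrot ((3, 1) returned), step 1 is where it fits.
Why nothing smaller works: aborting no one leaves the state deadlocked as given.
The survivors complete as alpha, bravo, golf. Walking it through (starting from the post-abort pool):
  pool = (5, 1)
  alpha needs (5, 0) <= (5, 1) -> finishes; pool += (2, 0) = (7, 1)
  bravo needs (2, 1) <= (7, 1) -> finishes; pool += (2, 1) = (9, 2)
  golf needs (2, 0) <= (9, 2) -> finishes; pool += (0, 1) = (9, 3)


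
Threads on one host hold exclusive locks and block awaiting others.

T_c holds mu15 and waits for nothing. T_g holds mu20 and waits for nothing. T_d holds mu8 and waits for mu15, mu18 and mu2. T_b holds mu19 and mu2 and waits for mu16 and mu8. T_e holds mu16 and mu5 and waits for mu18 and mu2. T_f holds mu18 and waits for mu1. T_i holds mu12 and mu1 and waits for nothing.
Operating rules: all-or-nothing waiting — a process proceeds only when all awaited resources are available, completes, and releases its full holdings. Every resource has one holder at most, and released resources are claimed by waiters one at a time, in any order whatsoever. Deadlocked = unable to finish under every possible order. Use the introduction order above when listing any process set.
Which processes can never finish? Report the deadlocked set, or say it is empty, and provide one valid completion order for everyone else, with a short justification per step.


The deadlocked set is T_d, T_b and T_e.
Key observation: the cycle T_d -> T_b -> T_d can never break — each member waits on the next; T_e is caught in further circular waits.
A valid finishing order for the others: T_i, T_g, T_f, T_c.
Verifying each step:
  run T_i (it waits on nothing); releases mu12 and mu1
  run T_g (it waits on nothing); releases mu20
  T_f waits on mu1 — all released -> runs and releases mu18
  run T_c (it waits on nothing); releases mu15


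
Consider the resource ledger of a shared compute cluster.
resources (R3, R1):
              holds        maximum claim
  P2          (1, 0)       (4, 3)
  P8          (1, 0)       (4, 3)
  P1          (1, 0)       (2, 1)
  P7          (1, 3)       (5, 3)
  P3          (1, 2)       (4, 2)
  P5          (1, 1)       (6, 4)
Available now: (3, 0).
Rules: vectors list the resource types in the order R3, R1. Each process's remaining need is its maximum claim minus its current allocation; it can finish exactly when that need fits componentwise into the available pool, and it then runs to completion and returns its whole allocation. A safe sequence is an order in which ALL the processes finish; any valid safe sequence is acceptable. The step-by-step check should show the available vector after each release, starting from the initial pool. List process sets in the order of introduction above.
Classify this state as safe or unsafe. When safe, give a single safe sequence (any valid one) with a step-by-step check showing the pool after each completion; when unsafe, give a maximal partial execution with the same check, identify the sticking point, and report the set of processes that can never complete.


The state is SAFE; one workable sequence: P3, P1, P7, P2, P5, P8.
Key observation: P3 marks the first exact bind of the order: its need (3, 0) fits the free (3, 0) with zero slack on a requested resource.
Check, step by step:
  pool = (3, 0)
  run P3 (needs (3, 0), free (3, 0)); after release of (1, 2) the pool is (4, 2)
  run P1 (needs (1, 1), free (4, 2)); after release of (1, 0) the pool is (5, 2)
  run P7 (needs (4, 0), free (5, 2)); after release of (1, 3) the pool is (6, 5)
  run P2 (needs (3, 3), free (6, 5)); after release of (1, 0) the pool is (7, 5)
  run P5 (needs (5, 3), free (7, 5)); after release of (1, 1) the pool is (8, 6)
  run P8 (needs (3, 3), free (8, 6)); after release of (1, 0) the pool is (9, 6)


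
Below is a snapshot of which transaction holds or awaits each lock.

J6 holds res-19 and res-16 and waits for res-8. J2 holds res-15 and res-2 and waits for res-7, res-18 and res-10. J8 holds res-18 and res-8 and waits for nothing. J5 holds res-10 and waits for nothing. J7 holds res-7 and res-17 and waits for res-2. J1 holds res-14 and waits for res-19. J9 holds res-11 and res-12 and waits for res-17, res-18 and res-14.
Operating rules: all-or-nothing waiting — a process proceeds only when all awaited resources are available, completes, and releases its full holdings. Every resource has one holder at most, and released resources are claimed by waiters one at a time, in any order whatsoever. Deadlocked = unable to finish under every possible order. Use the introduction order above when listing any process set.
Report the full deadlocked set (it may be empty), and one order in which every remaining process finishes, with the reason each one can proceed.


Deadlocked set: J2, J7 and J9.
Key observation: the wait chain closes on itself along J2 -> J7 -> J2; J9 waits into the deadlock from upstream.
One completion order for the rest: J8, J5, J6, J1.
Walking it through:
  J8 waits on nothing -> runs at once and releases res-18 and res-8
  J5 waits on nothing -> runs at once and releases res-10
  J6: everything it awaited (res-8) is free; runs, freeing res-19 and res-16
  J1: everything it awaited (res-19) is free; runs, freeing res-14


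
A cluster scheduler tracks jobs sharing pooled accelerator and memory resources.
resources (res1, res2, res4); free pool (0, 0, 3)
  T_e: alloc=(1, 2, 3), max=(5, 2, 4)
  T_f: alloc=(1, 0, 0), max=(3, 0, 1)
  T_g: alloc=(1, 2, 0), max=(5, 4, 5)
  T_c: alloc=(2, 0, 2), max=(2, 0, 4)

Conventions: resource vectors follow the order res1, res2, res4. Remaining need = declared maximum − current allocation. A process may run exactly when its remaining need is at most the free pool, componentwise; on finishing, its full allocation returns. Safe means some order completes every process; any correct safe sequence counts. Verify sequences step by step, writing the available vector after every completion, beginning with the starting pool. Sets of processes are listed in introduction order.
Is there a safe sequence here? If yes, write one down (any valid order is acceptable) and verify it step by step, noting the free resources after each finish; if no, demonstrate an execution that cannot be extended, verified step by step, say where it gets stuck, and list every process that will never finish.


The state is UNSAFE.
Key observation: after T_c, T_f complete, (3, 0, 5) is the best the pool ever gets, yet each leftover process wants more res1.
Going as far as possible: T_c, T_f; after that, nothing fits. Check, step by step:
  pool = (0, 0, 3)
  run T_c (needs (0, 0, 2), free (0, 0, 3)); after release of (2, 0, 2) the pool is (2, 0, 5)
  run T_f (needs (2, 0, 1), free (2, 0, 5)); after release of (1, 0, 0) the pool is (3, 0, 5)
  T_e cannot run: need (4, 0, 1) vs free (3, 0, 5) (insufficient res1)
  T_g cannot run: need (4, 2, 5) vs free (3, 0, 5) (insufficient res1 and res2)
Permanently blocked: T_e and T_g.


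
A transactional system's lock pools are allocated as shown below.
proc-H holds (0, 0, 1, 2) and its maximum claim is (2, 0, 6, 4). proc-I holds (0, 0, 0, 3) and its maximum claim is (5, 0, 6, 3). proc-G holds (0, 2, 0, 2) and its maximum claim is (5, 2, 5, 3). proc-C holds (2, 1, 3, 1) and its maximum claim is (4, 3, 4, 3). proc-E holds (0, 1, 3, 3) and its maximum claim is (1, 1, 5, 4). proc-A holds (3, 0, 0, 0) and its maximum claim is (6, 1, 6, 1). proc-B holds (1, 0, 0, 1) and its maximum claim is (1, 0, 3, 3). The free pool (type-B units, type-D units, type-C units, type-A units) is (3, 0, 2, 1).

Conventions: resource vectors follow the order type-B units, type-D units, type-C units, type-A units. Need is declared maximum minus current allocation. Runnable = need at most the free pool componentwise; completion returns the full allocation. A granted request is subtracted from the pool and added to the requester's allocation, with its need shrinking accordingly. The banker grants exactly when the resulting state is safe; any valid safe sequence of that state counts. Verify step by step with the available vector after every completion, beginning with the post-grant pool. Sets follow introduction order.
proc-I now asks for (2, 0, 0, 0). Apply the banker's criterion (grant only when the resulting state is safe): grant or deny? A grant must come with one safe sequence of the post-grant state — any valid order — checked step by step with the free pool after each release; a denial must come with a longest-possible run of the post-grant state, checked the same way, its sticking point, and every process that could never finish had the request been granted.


DENY — the pretend-granted state is unsafe.
Key observation: after proc-E, proc-B, proc-H the pool peaks at (2, 1, 6, 7), and each blocked process is short somewhere: proc-I on type-B units; proc-G on type-B units; proc-C on type-D units; proc-A on type-B units.
After a pretend grant, a maximal execution: proc-E, proc-B, proc-H — then nothing else fits. Check, step by step:
  pool = (1, 0, 2, 1)
  run proc-E (needs (1, 0, 2, 1), free (1, 0, 2, 1)); after release of (0, 1, 3, 3) the pool is (1, 1, 5, 4)
  run proc-B (needs (0, 0, 3, 2), free (1, 1, 5, 4)); after release of (1, 0, 0, 1) the pool is (2, 1, 5, 5)
  run proc-H (needs (2, 0, 5, 2), free (2, 1, 5, 5)); after release of (0, 0, 1, 2) the pool is (2, 1, 6, 7)
  proc-I still needs (3, 0, 6, 0) but only (2, 1, 6, 7) is free — short on type-B units
  proc-G still needs (5, 0, 5, 1) but only (2, 1, 6, 7) is free — short on type-B units
  proc-C still needs (2, 2, 1, 2) but only (2, 1, 6, 7) is free — short on type-D units
  proc-A still needs (3, 1, 6, 1) but only (2, 1, 6, 7) is free — short on type-B units
Had the request been granted, proc-I, proc-G, proc-C and proc-A could never finish.


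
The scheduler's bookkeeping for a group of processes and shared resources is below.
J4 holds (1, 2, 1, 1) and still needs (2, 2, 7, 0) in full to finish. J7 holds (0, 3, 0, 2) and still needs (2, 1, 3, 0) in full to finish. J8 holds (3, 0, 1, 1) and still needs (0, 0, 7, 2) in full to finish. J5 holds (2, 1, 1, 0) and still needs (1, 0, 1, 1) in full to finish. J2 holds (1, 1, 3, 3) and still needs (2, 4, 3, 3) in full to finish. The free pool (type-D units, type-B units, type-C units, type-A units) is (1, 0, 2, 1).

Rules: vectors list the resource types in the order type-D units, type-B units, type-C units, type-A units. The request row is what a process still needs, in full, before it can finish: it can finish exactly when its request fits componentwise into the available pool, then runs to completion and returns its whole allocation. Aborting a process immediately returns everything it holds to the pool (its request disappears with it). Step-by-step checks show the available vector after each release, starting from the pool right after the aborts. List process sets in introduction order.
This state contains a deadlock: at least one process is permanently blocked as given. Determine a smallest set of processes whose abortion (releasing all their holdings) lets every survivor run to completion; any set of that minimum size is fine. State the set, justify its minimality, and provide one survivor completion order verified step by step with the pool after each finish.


Minimum abort set: J4.
Key observation: no ordering could ever have run J8 before the abort of J4; with (1, 2, 1, 1) back in the pool it fits at step 4.
No smaller set exists: with zero aborts the deadlock remains.
The survivors complete as J5, J7, J2, J8. Step-by-step check (starting from the post-abort pool):
  pool = (2, 2, 3, 2)
  J5 needs (1, 0, 1, 1) <= (2, 2, 3, 2) -> finishes; pool += (2, 1, 1, 0) = (4, 3, 4, 2)
  J7 needs (2, 1, 3, 0) <= (4, 3, 4, 2) -> finishes; pool += (0, 3, 0, 2) = (4, 6, 4, 4)
  J2 needs (2, 4, 3, 3) <= (4, 6, 4, 4) -> finishes; pool += (1, 1, 3, 3) = (5, 7, 7, 7)
  J8 needs (0, 0, 7, 2) <= (5, 7, 7, 7) -> finishes; pool += (3, 0, 1, 1) = (8, 7, 8, 8)


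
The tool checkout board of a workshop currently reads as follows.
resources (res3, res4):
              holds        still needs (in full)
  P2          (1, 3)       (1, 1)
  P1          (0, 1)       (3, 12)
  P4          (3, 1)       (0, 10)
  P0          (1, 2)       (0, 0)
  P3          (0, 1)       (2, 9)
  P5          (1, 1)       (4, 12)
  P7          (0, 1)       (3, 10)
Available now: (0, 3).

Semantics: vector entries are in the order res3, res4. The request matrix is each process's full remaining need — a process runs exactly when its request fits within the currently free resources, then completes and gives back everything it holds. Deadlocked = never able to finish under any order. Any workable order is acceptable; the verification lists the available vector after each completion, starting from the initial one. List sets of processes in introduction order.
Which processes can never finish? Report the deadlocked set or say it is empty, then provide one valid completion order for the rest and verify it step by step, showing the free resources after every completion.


The deadlocked set is P1, P4, P3, P5 and P7.
Key observation: P0, P2 can finish, but then (2, 8) is all there is, and the blocked group's res4 demands exceed it.
One completion order for the rest: P0, P2. Check, step by step:
  pool = (0, 3)
  run P0 (needs (0, 0), free (0, 3)); after release of (1, 2) the pool is (1, 5)
  run P2 (needs (1, 1), free (1, 5)); after release of (1, 3) the pool is (2, 8)
None of the blocked processes ever fits:
  blocked: P1 wants (3, 12), pool (2, 8) — not enough res3 and res4
  blocked: P4 wants (0, 10), pool (2, 8) — not enough res4
  blocked: P3 wants (2, 9), pool (2, 8) — not enough res4
  blocked: P5 wants (4, 12), pool (2, 8) — not enough res3 and res4
  blocked: P7 wants (3, 10), pool (2, 8) — not enough res3 and res4


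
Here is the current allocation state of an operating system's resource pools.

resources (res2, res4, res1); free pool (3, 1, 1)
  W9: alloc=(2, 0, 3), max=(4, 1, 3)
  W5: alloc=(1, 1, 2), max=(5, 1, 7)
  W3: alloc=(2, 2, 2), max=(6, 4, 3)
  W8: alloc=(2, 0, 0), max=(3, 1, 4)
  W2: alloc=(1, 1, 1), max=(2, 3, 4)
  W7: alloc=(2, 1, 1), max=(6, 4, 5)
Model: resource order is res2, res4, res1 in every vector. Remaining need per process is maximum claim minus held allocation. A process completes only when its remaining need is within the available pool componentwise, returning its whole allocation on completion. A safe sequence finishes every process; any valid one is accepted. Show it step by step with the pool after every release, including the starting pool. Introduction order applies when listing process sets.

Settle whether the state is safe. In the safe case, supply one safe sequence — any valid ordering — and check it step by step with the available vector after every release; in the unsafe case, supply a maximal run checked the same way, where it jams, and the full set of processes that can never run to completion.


UNSAFE.
Key observation: after W9, W8 the pool peaks at (7, 1, 4), and each blocked process is short somewhere: W5 on res1; W3 on res4; W2 on res4; W7 on res4.
Going as far as possible: W9, W8; after that, nothing fits. Check, step by step:
  pool = (3, 1, 1)
  W9: need (2, 1, 0) fits (3, 1, 1); releases (2, 0, 3), pool now (5, 1, 4)
  W8: need (1, 1, 4) fits (5, 1, 4); releases (2, 0, 0), pool now (7, 1, 4)
  blocked: W5 wants (4, 0, 5), pool (7, 1, 4) — not enough res1
  blocked: W3 wants (4, 2, 1), pool (7, 1, 4) — not enough res4
  blocked: W2 wants (1, 2, 3), pool (7, 1, 4) — not enough res4
  blocked: W7 wants (4, 3, 4), pool (7, 1, 4) — not enough res4
Processes that can never finish: W5, W3, W2 and W7.


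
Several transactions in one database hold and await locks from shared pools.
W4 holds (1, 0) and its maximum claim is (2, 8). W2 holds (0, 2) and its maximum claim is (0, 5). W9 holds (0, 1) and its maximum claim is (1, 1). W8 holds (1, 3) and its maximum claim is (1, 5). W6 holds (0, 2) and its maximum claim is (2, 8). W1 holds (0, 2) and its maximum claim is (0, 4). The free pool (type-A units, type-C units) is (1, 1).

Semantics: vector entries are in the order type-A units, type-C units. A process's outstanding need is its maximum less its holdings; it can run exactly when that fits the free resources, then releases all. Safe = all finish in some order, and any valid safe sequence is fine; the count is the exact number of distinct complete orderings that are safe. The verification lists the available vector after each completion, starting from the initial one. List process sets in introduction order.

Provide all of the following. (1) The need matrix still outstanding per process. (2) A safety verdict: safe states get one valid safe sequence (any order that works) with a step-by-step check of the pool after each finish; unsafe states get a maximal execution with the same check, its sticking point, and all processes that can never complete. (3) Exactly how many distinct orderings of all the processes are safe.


(1) Outstanding need per process (order type-A units, type-C units):
  W4: (1, 8)
  W2: (0, 3)
  W9: (1, 0)
  W8: (0, 2)
  W6: (2, 6)
  W1: (0, 2)
(2) The state is SAFE; one workable sequence: W9, W1, W2, W8, W6, W4.
Key observation: the order's first zero-slack moment is W9 ((1, 0) needed, (1, 1) free — a requested resource with nothing to spare).
Verifying each step:
  pool = (1, 1)
  W9: need (1, 0) fits (1, 1); releases (0, 1), pool now (1, 2)
  W1: need (0, 2) fits (1, 2); releases (0, 2), pool now (1, 4)
  W2: need (0, 3) fits (1, 4); releases (0, 2), pool now (1, 6)
  W8: need (0, 2) fits (1, 6); releases (1, 3), pool now (2, 9)
  W6: need (2, 6) fits (2, 9); releases (0, 2), pool now (2, 11)
  W4: need (1, 8) fits (2, 11); releases (1, 0), pool now (3, 11)
(3) Precisely 14 of the possible complete orderings are safe sequences.


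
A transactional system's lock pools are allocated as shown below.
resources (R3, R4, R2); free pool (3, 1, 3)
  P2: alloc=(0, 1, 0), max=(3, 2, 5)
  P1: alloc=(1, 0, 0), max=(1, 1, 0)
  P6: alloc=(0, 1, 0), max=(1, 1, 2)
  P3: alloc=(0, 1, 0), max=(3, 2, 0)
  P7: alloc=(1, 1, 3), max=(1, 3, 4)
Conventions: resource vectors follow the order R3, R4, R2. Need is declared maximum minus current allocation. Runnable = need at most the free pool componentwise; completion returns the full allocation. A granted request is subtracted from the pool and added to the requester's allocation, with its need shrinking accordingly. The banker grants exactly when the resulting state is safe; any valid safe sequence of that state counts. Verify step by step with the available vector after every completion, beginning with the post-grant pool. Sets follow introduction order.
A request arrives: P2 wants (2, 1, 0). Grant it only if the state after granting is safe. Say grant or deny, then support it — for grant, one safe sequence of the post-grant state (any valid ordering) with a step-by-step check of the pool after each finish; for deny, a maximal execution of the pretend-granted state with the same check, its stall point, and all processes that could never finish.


DENY — the pretend-granted state is unsafe.
Key observation: after P6, P1 the pool peaks at (2, 1, 3), and each blocked process is short somewhere: P2 on R2; P3 on R3; P7 on R4.
Pretend the grant happened; the run P6, P1 goes as far as possible. Step-by-step check:
  pool = (1, 0, 3)
  P6 needs (1, 0, 2) <= (1, 0, 3) -> finishes; pool += (0, 1, 0) = (1, 1, 3)
  P1 needs (0, 1, 0) <= (1, 1, 3) -> finishes; pool += (1, 0, 0) = (2, 1, 3)
  P2 still needs (1, 0, 5) but only (2, 1, 3) is free — short on R2
  P3 still needs (3, 1, 0) but only (2, 1, 3) is free — short on R3
  P7 still needs (0, 2, 1) but only (2, 1, 3) is free — short on R4
Processes that could never finish after the grant: P2, P3 and P7.


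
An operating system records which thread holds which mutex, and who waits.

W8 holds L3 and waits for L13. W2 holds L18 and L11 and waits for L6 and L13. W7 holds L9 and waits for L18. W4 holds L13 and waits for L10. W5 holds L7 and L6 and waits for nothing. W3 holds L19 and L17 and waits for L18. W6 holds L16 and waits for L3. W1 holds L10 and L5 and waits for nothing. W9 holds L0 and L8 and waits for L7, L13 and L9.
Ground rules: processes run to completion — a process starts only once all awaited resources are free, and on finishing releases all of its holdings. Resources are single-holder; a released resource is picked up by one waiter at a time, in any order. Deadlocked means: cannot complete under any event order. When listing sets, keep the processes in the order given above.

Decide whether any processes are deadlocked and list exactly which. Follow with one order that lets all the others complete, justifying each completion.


Nothing here is deadlocked.
Key observation: the wait relation is loop-free; peeling off processes with no waits unwinds the whole state.
One completion order for the rest: W1, W5, W4, W2, W7, W8, W9, W6, W3.
Verifying each step:
  W1: no waits; runs immediately, freeing L10 and L5
  W5: no waits; runs immediately, freeing L7 and L6
  run W4 (all its waits — L10 — are resolved); releases L13
  run W2 (all its waits — L6 and L13 — are resolved); releases L18 and L11
  run W7 (all its waits — L18 — are resolved); releases L9
  run W8 (all its waits — L13 — are resolved); releases L3
  run W9 (all its waits — L7, L13 and L9 — are resolved); releases L0 and L8
  run W6 (all its waits — L3 — are resolved); releases L16
  run W3 (all its waits — L18 — are resolved); releases L19 and L17


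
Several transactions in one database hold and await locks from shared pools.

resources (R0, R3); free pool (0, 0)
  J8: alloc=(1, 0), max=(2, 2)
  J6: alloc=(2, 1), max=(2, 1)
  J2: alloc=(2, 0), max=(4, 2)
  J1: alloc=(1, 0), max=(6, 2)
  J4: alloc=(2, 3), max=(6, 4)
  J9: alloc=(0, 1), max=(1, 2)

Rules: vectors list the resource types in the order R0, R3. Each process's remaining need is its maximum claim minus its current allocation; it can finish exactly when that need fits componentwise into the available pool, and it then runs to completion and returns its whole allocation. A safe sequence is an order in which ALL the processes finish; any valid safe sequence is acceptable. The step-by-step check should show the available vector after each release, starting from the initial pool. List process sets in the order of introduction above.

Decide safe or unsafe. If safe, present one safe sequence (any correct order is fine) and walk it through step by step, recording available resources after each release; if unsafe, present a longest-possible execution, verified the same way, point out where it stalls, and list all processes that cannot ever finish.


The state is SAFE; one workable sequence: J6, J9, J2, J4, J1, J8.
Key observation: J9 marks the first exact bind of the order: its need (1, 1) fits the free (2, 1) with zero slack on a requested resource.
Verifying each step:
  pool = (0, 0)
  J6 needs (0, 0) <= (0, 0) -> finishes; pool += (2, 1) = (2, 1)
  J9 needs (1, 1) <= (2, 1) -> finishes; pool += (0, 1) = (2, 2)
  J2 needs (2, 2) <= (2, 2) -> finishes; pool += (2, 0) = (4, 2)
  J4 needs (4, 1) <= (4, 2) -> finishes; pool += (2, 3) = (6, 5)
  J1 needs (5, 2) <= (6, 5) -> finishes; pool += (1, 0) = (7, 5)
  J8 needs (1, 2) <= (7, 5) -> finishes; pool += (1, 0) = (8, 5)


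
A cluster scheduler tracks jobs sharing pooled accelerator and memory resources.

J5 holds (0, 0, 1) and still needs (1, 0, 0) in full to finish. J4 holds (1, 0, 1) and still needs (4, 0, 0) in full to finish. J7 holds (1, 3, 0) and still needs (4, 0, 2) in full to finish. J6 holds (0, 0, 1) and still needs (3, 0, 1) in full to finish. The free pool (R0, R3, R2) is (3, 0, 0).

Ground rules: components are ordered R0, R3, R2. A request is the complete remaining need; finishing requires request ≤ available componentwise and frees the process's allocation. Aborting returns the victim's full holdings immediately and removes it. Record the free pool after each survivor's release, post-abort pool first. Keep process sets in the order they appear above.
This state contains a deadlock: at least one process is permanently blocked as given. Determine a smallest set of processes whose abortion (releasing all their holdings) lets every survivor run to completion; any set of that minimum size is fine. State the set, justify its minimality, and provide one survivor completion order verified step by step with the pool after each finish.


The answer: abort J7.
Key observation: J4 was stuck for good until J7 gave back (1, 3, 0); in the order shown it finishes at step 1.
Minimality: the empty abort set fails — the state is deadlocked as it stands.
One survivor order: J4, J5, J6. Verifying each step (post-abort pool first):
  pool = (4, 3, 0)
  run J4 (needs (4, 0, 0), free (4, 3, 0)); after release of (1, 0, 1) the pool is (5, 3, 1)
  run J5 (needs (1, 0, 0), free (5, 3, 1)); after release of (0, 0, 1) the pool is (5, 3, 2)
  run J6 (needs (3, 0, 1), free (5, 3, 2)); after release of (0, 0, 1) the pool is (5, 3, 3)


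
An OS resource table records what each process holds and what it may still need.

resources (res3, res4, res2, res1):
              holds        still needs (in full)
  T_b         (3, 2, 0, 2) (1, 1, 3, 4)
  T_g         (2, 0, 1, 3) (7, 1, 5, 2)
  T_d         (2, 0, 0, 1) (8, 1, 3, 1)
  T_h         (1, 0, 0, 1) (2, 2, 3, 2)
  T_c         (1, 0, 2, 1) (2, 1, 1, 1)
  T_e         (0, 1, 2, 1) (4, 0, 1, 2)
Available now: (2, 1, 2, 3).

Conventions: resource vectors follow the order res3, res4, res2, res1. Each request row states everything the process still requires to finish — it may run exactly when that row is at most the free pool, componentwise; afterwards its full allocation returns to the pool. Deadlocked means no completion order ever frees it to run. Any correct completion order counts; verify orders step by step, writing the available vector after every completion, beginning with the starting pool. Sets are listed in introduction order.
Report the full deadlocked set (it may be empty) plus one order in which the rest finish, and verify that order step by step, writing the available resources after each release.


Nothing here is deadlocked.
Key observation: T_c leads a chain of completions in which each release enables another process.
A valid finishing order for the others: T_c, T_b, T_h, T_e, T_g, T_d. Walking it through:
  pool = (2, 1, 2, 3)
  T_c: need (2, 1, 1, 1) fits (2, 1, 2, 3); releases (1, 0, 2, 1), pool now (3, 1, 4, 4)
  T_b: need (1, 1, 3, 4) fits (3, 1, 4, 4); releases (3, 2, 0, 2), pool now (6, 3, 4, 6)
  T_h: need (2, 2, 3, 2) fits (6, 3, 4, 6); releases (1, 0, 0, 1), pool now (7, 3, 4, 7)
  T_e: need (4, 0, 1, 2) fits (7, 3, 4, 7); releases (0, 1, 2, 1), pool now (7, 4, 6, 8)
  T_g: need (7, 1, 5, 2) fits (7, 4, 6, 8); releases (2, 0, 1, 3), pool now (9, 4, 7, 11)
  T_d: need (8, 1, 3, 1) fits (9, 4, 7, 11); releases (2, 0, 0, 1), pool now (11, 4, 7, 12)


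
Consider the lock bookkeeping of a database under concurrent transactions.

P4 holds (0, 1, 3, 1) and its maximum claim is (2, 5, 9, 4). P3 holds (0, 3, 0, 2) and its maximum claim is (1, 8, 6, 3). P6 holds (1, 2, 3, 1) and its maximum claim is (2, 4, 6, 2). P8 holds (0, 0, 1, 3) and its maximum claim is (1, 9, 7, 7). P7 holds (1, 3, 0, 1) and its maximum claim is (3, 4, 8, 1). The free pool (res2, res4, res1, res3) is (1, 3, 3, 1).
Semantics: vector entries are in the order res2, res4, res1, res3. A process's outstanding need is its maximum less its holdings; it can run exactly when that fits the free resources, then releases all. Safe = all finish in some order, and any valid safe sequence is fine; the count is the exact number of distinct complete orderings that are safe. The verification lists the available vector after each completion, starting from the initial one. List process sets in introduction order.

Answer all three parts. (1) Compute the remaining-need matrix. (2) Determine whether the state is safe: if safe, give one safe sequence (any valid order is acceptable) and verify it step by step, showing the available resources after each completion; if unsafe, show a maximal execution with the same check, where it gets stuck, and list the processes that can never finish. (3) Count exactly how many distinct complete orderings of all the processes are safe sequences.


(1) Outstanding need per process (order res2, res4, res1, res3):
  P4: (2, 4, 6, 3)
  P3: (1, 5, 6, 1)
  P6: (1, 2, 3, 1)
  P8: (1, 9, 6, 4)
  P7: (2, 1, 8, 0)
(2) SAFE. One safe sequence: P6, P3, P4, P7, P8.
Key observation: P6 marks the first exact bind of the order: its need (1, 2, 3, 1) fits the free (1, 3, 3, 1) with zero slack on a requested resource.
Verifying each step:
  pool = (1, 3, 3, 1)
  P6 needs (1, 2, 3, 1) <= (1, 3, 3, 1) -> finishes; pool += (1, 2, 3, 1) = (2, 5, 6, 2)
  P3 needs (1, 5, 6, 1) <= (2, 5, 6, 2) -> finishes; pool += (0, 3, 0, 2) = (2, 8, 6, 4)
  P4 needs (2, 4, 6, 3) <= (2, 8, 6, 4) -> finishes; pool += (0, 1, 3, 1) = (2, 9, 9, 5)
  P7 needs (2, 1, 8, 0) <= (2, 9, 9, 5) -> finishes; pool += (1, 3, 0, 1) = (3, 12, 9, 6)
  P8 needs (1, 9, 6, 4) <= (3, 12, 9, 6) -> finishes; pool += (0, 0, 1, 3) = (3, 12, 10, 9)
(3) The exact count: 2 of the possible complete orderings are safe sequences.


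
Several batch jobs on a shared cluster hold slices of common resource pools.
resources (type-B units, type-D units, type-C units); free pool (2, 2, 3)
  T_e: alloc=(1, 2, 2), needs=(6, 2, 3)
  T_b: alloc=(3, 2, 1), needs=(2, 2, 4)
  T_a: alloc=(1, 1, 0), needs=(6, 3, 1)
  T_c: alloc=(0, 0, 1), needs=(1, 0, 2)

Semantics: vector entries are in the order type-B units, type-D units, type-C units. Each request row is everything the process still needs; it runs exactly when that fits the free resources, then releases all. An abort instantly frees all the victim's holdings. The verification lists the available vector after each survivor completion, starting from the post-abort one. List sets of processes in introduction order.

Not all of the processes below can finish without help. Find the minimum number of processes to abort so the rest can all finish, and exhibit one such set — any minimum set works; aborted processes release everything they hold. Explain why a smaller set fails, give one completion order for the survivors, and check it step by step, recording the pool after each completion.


Minimum abort set: T_e.
Key observation: aborting T_e returns (1, 2, 2), and T_a — hopeless before — runs at step 3 with the returned capacity in the pool.
Why nothing smaller works: aborting no one leaves the state deadlocked as given.
Survivors finish in the order: T_c, T_b, T_a. Step-by-step check (pool after the aborts first):
  pool = (3, 4, 5)
  run T_c (needs (1, 0, 2), free (3, 4, 5)); after release of (0, 0, 1) the pool is (3, 4, 6)
  run T_b (needs (2, 2, 4), free (3, 4, 6)); after release of (3, 2, 1) the pool is (6, 6, 7)
  run T_a (needs (6, 3, 1), free (6, 6, 7)); after release of (1, 1, 0) the pool is (7, 7, 7)
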